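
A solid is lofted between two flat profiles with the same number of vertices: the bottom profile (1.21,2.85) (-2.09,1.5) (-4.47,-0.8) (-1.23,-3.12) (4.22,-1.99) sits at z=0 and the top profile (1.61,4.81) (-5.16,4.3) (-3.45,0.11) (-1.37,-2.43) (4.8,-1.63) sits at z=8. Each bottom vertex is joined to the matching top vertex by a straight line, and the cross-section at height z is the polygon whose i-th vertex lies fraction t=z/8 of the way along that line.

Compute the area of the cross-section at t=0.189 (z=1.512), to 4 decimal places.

Cross-section at t=0.189: each vertex is (1-t)·p0[i] + t·p1[i].
  v1: (1-0.189)·(1.21,2.85) + 0.189·(1.61,4.81) = (1.2856,3.2204)
  v2: (1-0.189)·(-2.09,1.5) + 0.189·(-5.16,4.3) = (-2.6702,2.0292)
  v3: (1-0.189)·(-4.47,-0.8) + 0.189·(-3.45,0.11) = (-4.2772,-0.6280)
  v4: (1-0.189)·(-1.23,-3.12) + 0.189·(-1.37,-2.43) = (-1.2565,-2.9896)
  v5: (1-0.189)·(4.22,-1.99) + 0.189·(4.8,-1.63) = (4.3296,-1.9220)
Shoelace sum Σ(x_i·y_{i+1} − x_{i+1}·y_i):
  i=1: 1.2856·2.0292 − -2.6702·3.2204 = +11.2081 (running +11.2081)
  i=2: -2.6702·-0.6280 − -4.2772·2.0292 = +10.3563 (running +21.5643)
  i=3: -4.2772·-2.9896 − -1.2565·-0.6280 = +11.9981 (running +33.5624)
  i=4: -1.2565·-1.9220 − 4.3296·-2.9896 = +15.3587 (running +48.9210)
  i=5: 4.3296·3.2204 − 1.2856·-1.9220 = +16.4142 (running +65.3352)
Area = |Σ|/2 = |65.3352|/2 = 32.6676

Area at t=0.189: 32.6676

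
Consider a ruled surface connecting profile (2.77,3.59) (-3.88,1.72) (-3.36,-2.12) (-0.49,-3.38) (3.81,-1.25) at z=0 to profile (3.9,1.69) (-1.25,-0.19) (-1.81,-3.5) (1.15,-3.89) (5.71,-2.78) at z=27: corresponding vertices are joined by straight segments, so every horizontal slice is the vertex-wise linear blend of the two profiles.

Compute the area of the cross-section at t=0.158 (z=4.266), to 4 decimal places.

Cross-section at t=0.158: each vertex is (1-t)·p0[i] + t·p1[i].
  v1: (1-0.158)·(2.77,3.59) + 0.158·(3.9,1.69) = (2.9485,3.2898)
  v2: (1-0.158)·(-3.88,1.72) + 0.158·(-1.25,-0.19) = (-3.4645,1.4182)
  v3: (1-0.158)·(-3.36,-2.12) + 0.158·(-1.81,-3.5) = (-3.1151,-2.3380)
  v4: (1-0.158)·(-0.49,-3.38) + 0.158·(1.15,-3.89) = (-0.2309,-3.4606)
  v5: (1-0.158)·(3.81,-1.25) + 0.158·(5.71,-2.78) = (4.1102,-1.4917)
Shoelace sum Σ(x_i·y_{i+1} − x_{i+1}·y_i):
  i=1: 2.9485·1.4182 − -3.4645·3.2898 = +15.5791 (running +15.5791)
  i=2: -3.4645·-2.3380 − -3.1151·1.4182 = +12.5179 (running +28.0970)
  i=3: -3.1151·-3.4606 − -0.2309·-2.3380 = +10.2402 (running +38.3372)
  i=4: -0.2309·-1.4917 − 4.1102·-3.4606 = +14.5681 (running +52.9053)
  i=5: 4.1102·3.2898 − 2.9485·-1.4917 = +17.9202 (running +70.8255)
Area = |Σ|/2 = |70.8255|/2 = 35.4128

Area at t=0.158: 35.4128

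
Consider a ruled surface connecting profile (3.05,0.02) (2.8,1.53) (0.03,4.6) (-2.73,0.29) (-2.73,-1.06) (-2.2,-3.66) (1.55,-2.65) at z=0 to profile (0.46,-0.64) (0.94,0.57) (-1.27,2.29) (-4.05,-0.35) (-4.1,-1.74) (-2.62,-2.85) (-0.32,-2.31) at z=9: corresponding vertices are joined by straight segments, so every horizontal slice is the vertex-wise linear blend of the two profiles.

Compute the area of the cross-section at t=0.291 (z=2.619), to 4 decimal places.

Cross-section at t=0.291: each vertex is (1-t)·p0[i] + t·p1[i].
  v1: (1-0.291)·(3.05,0.02) + 0.291·(0.46,-0.64) = (2.2963,-0.1721)
  v2: (1-0.291)·(2.8,1.53) + 0.291·(0.94,0.57) = (2.2587,1.2506)
  v3: (1-0.291)·(0.03,4.6) + 0.291·(-1.27,2.29) = (-0.3483,3.9278)
  v4: (1-0.291)·(-2.73,0.29) + 0.291·(-4.05,-0.35) = (-3.1141,0.1038)
  v5: (1-0.291)·(-2.73,-1.06) + 0.291·(-4.1,-1.74) = (-3.1287,-1.2579)
  v6: (1-0.291)·(-2.2,-3.66) + 0.291·(-2.62,-2.85) = (-2.3222,-3.4243)
  v7: (1-0.291)·(1.55,-2.65) + 0.291·(-0.32,-2.31) = (1.0058,-2.5511)
Shoelace sum Σ(x_i·y_{i+1} − x_{i+1}·y_i):
  i=1: 2.2963·1.2506 − 2.2587·-0.1721 = +3.2605 (running +3.2605)
  i=2: 2.2587·3.9278 − -0.3483·1.2506 = +9.3075 (running +12.5680)
  i=3: -0.3483·0.1038 − -3.1141·3.9278 = +12.1955 (running +24.7634)
  i=4: -3.1141·-1.2579 − -3.1287·0.1038 = +4.2418 (running +29.0052)
  i=5: -3.1287·-3.4243 − -2.3222·-1.2579 = +7.7924 (running +36.7976)
  i=6: -2.3222·-2.5511 − 1.0058·-3.4243 = +9.3684 (running +46.1660)
  i=7: 1.0058·-0.1721 − 2.2963·-2.5511 = +5.6850 (running +51.8510)
Area = |Σ|/2 = |51.8510|/2 = 25.9255

Area at t=0.291: 25.9255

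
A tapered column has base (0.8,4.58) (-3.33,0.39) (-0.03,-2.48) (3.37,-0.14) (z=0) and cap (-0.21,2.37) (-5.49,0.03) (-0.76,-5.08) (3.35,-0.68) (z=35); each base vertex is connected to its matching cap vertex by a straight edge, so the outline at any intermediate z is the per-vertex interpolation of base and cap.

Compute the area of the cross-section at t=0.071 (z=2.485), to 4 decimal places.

Cross-section at t=0.071: each vertex is (1-t)·p0[i] + t·p1[i].
  v1: (1-0.071)·(0.8,4.58) + 0.071·(-0.21,2.37) = (0.7283,4.4231)
  v2: (1-0.071)·(-3.33,0.39) + 0.071·(-5.49,0.03) = (-3.4834,0.3644)
  v3: (1-0.071)·(-0.03,-2.48) + 0.071·(-0.76,-5.08) = (-0.0818,-2.6646)
  v4: (1-0.071)·(3.37,-0.14) + 0.071·(3.35,-0.68) = (3.3686,-0.1783)
Shoelace sum Σ(x_i·y_{i+1} − x_{i+1}·y_i):
  i=1: 0.7283·0.3644 − -3.4834·4.4231 = +15.6726 (running +15.6726)
  i=2: -3.4834·-2.6646 − -0.0818·0.3644 = +9.3116 (running +24.9842)
  i=3: -0.0818·-0.1783 − 3.3686·-2.6646 = +8.9905 (running +33.9747)
  i=4: 3.3686·4.4231 − 0.7283·-0.1783 = +15.0294 (running +49.0041)
Area = |Σ|/2 = |49.0041|/2 = 24.5021

Area at t=0.071: 24.5021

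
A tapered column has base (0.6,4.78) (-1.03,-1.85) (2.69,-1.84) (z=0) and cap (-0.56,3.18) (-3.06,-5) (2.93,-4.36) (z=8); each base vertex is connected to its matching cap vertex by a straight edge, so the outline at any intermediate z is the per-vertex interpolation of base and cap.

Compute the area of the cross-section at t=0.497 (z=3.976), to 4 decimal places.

Cross-section at t=0.497: each vertex is (1-t)·p0[i] + t·p1[i].
  v1: (1-0.497)·(0.6,4.78) + 0.497·(-0.56,3.18) = (0.0235,3.9848)
  v2: (1-0.497)·(-1.03,-1.85) + 0.497·(-3.06,-5) = (-2.0389,-3.4156)
  v3: (1-0.497)·(2.69,-1.84) + 0.497·(2.93,-4.36) = (2.8093,-3.0924)
Shoelace sum Σ(x_i·y_{i+1} − x_{i+1}·y_i):
  i=1: 0.0235·-3.4156 − -2.0389·3.9848 = +8.0445 (running +8.0445)
  i=2: -2.0389·-3.0924 − 2.8093·-3.4156 = +15.9004 (running +23.9449)
  i=3: 2.8093·3.9848 − 0.0235·-3.0924 = +11.2670 (running +35.2119)
Area = |Σ|/2 = |35.2119|/2 = 17.6060

Area at t=0.497: 17.6060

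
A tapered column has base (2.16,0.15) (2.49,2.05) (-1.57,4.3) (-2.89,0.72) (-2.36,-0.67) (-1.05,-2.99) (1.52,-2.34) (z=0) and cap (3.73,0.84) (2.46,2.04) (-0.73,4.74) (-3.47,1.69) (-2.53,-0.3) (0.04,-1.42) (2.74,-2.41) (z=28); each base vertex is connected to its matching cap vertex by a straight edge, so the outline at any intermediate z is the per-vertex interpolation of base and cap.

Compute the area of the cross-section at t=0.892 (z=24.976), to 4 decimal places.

Cross-section at t=0.892: each vertex is (1-t)·p0[i] + t·p1[i].
  v1: (1-0.892)·(2.16,0.15) + 0.892·(3.73,0.84) = (3.5604,0.7655)
  v2: (1-0.892)·(2.49,2.05) + 0.892·(2.46,2.04) = (2.4632,2.0411)
  v3: (1-0.892)·(-1.57,4.3) + 0.892·(-0.73,4.74) = (-0.8207,4.6925)
  v4: (1-0.892)·(-2.89,0.72) + 0.892·(-3.47,1.69) = (-3.4074,1.5852)
  v5: (1-0.892)·(-2.36,-0.67) + 0.892·(-2.53,-0.3) = (-2.5116,-0.3400)
  v6: (1-0.892)·(-1.05,-2.99) + 0.892·(0.04,-1.42) = (-0.0777,-1.5896)
  v7: (1-0.892)·(1.52,-2.34) + 0.892·(2.74,-2.41) = (2.6082,-2.4024)
Shoelace sum Σ(x_i·y_{i+1} − x_{i+1}·y_i):
  i=1: 3.5604·2.0411 − 2.4632·0.7655 = +5.3816 (running +5.3816)
  i=2: 2.4632·4.6925 − -0.8207·2.0411 = +13.2339 (running +18.6154)
  i=3: -0.8207·1.5852 − -3.4074·4.6925 = +14.6879 (running +33.3034)
  i=4: -3.4074·-0.3400 − -2.5116·1.5852 = +5.1399 (running +38.4433)
  i=5: -2.5116·-1.5896 − -0.0777·-0.3400 = +3.9660 (running +42.4093)
  i=6: -0.0777·-2.4024 − 2.6082·-1.5896 = +4.3327 (running +46.7419)
  i=7: 2.6082·0.7655 − 3.5604·-2.4024 = +10.5503 (running +57.2922)
Area = |Σ|/2 = |57.2922|/2 = 28.6461

Area at t=0.892: 28.6461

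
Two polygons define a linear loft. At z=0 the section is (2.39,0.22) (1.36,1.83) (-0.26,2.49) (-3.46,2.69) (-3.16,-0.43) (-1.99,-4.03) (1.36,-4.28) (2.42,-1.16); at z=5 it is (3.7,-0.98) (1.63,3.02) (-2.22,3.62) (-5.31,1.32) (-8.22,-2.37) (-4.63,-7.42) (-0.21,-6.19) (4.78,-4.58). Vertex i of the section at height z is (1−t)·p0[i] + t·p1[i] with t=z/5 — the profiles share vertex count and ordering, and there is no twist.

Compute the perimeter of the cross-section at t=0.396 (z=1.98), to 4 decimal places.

Perimeter at t=0.396: 26.6661

Cross-section at t=0.396: each vertex is (1-t)·p0[i] + t·p1[i].
  v1: (1-0.396)·(2.39,0.22) + 0.396·(3.7,-0.98) = (2.9088,-0.2552)
  v2: (1-0.396)·(1.36,1.83) + 0.396·(1.63,3.02) = (1.4669,2.3012)
  v3: (1-0.396)·(-0.26,2.49) + 0.396·(-2.22,3.62) = (-1.0362,2.9375)
  v4: (1-0.396)·(-3.46,2.69) + 0.396·(-5.31,1.32) = (-4.1926,2.1475)
  v5: (1-0.396)·(-3.16,-0.43) + 0.396·(-8.22,-2.37) = (-5.1638,-1.1982)
  v6: (1-0.396)·(-1.99,-4.03) + 0.396·(-4.63,-7.42) = (-3.0354,-5.3724)
  v7: (1-0.396)·(1.36,-4.28) + 0.396·(-0.21,-6.19) = (0.7383,-5.0364)
  v8: (1-0.396)·(2.42,-1.16) + 0.396·(4.78,-4.58) = (3.3546,-2.5143)
Perimeter = Σ |v_{i+1} − v_i|:
  edge 1→2: √(-1.4418² + 2.5564²) = 2.9350 (running 2.9350)
  edge 2→3: √(-2.5031² + 0.6362²) = 2.5827 (running 5.5177)
  edge 3→4: √(-3.1564² + -0.7900²) = 3.2538 (running 8.7715)
  edge 4→5: √(-0.9712² + -3.3457²) = 3.4838 (running 12.2553)
  edge 5→6: √(2.1283² + -4.1742²) = 4.6855 (running 16.9408)
  edge 6→7: √(3.7737² + 0.3361²) = 3.7887 (running 20.7294)
  edge 7→8: √(2.6163² + 2.5220²) = 3.6340 (running 24.3634)
  edge 8→1: √(-0.4458² + 2.2591²) = 2.3027 (running 26.6661)
Perimeter = 26.6661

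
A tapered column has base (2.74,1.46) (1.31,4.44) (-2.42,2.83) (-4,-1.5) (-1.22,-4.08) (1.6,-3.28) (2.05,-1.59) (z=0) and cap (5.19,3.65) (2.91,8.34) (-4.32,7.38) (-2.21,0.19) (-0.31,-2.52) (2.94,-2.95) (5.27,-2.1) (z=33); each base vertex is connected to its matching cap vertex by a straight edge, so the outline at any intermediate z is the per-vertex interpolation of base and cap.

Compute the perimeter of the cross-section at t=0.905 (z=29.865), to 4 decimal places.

Perimeter at t=0.905: 33.5548

Cross-section at t=0.905: each vertex is (1-t)·p0[i] + t·p1[i].
  v1: (1-0.905)·(2.74,1.46) + 0.905·(5.19,3.65) = (4.9573,3.4419)
  v2: (1-0.905)·(1.31,4.44) + 0.905·(2.91,8.34) = (2.7580,7.9695)
  v3: (1-0.905)·(-2.42,2.83) + 0.905·(-4.32,7.38) = (-4.1395,6.9478)
  v4: (1-0.905)·(-4,-1.5) + 0.905·(-2.21,0.19) = (-2.3800,0.0295)
  v5: (1-0.905)·(-1.22,-4.08) + 0.905·(-0.31,-2.52) = (-0.3964,-2.6682)
  v6: (1-0.905)·(1.6,-3.28) + 0.905·(2.94,-2.95) = (2.8127,-2.9813)
  v7: (1-0.905)·(2.05,-1.59) + 0.905·(5.27,-2.1) = (4.9641,-2.0516)
Perimeter = Σ |v_{i+1} − v_i|:
  edge 1→2: √(-2.1993² + 4.5275²) = 5.0334 (running 5.0334)
  edge 2→3: √(-6.8975² + -1.0217²) = 6.9728 (running 12.0062)
  edge 3→4: √(1.7595² + -6.9183²) = 7.1385 (running 19.1447)
  edge 4→5: √(1.9836² + -2.6977²) = 3.3484 (running 22.4932)
  edge 5→6: √(3.2092² + -0.3131²) = 3.2244 (running 25.7175)
  edge 6→7: √(2.1514² + 0.9298²) = 2.3437 (running 28.0613)
  edge 7→1: √(-0.0068² + 5.4935²) = 5.4935 (running 33.5548)
Perimeter = 33.5548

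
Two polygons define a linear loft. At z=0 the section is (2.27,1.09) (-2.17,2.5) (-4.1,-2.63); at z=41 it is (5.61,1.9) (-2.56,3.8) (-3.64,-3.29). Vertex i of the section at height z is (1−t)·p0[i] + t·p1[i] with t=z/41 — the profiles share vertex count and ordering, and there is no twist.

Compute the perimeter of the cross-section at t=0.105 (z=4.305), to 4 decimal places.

Cross-section at t=0.105: each vertex is (1-t)·p0[i] + t·p1[i].
  v1: (1-0.105)·(2.27,1.09) + 0.105·(5.61,1.9) = (2.6207,1.1751)
  v2: (1-0.105)·(-2.17,2.5) + 0.105·(-2.56,3.8) = (-2.2109,2.6365)
  v3: (1-0.105)·(-4.1,-2.63) + 0.105·(-3.64,-3.29) = (-4.0517,-2.6993)
Perimeter = Σ |v_{i+1} − v_i|:
  edge 1→2: √(-4.8316² + 1.4614²) = 5.0478 (running 5.0478)
  edge 2→3: √(-1.8407² + -5.3358²) = 5.6444 (running 10.6922)
  edge 3→1: √(6.6724² + 3.8744²) = 7.7157 (running 18.4079)
Perimeter = 18.4079

Perimeter at t=0.105: 18.4079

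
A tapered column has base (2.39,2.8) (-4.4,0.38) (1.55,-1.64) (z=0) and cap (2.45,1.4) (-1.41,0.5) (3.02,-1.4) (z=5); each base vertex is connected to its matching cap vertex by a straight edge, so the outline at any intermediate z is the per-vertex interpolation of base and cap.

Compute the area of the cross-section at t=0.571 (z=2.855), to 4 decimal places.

Cross-section at t=0.571: each vertex is (1-t)·p0[i] + t·p1[i].
  v1: (1-0.571)·(2.39,2.8) + 0.571·(2.45,1.4) = (2.4243,2.0006)
  v2: (1-0.571)·(-4.4,0.38) + 0.571·(-1.41,0.5) = (-2.6927,0.4485)
  v3: (1-0.571)·(1.55,-1.64) + 0.571·(3.02,-1.4) = (2.3894,-1.5030)
Shoelace sum Σ(x_i·y_{i+1} − x_{i+1}·y_i):
  i=1: 2.4243·0.4485 − -2.6927·2.0006 = +6.4744 (running +6.4744)
  i=2: -2.6927·-1.5030 − 2.3894·0.4485 = +2.9754 (running +9.4497)
  i=3: 2.3894·2.0006 − 2.4243·-1.5030 = +8.4237 (running +17.8735)
Area = |Σ|/2 = |17.8735|/2 = 8.9367

Area at t=0.571: 8.9367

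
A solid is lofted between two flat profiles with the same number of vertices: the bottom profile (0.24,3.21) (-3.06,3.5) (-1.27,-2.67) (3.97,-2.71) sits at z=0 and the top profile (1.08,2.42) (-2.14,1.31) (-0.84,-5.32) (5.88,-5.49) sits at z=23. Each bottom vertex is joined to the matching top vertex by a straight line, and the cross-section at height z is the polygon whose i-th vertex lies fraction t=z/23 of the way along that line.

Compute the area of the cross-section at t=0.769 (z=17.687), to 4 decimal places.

Cross-section at t=0.769: each vertex is (1-t)·p0[i] + t·p1[i].
  v1: (1-0.769)·(0.24,3.21) + 0.769·(1.08,2.42) = (0.8860,2.6025)
  v2: (1-0.769)·(-3.06,3.5) + 0.769·(-2.14,1.31) = (-2.3525,1.8159)
  v3: (1-0.769)·(-1.27,-2.67) + 0.769·(-0.84,-5.32) = (-0.9393,-4.7079)
  v4: (1-0.769)·(3.97,-2.71) + 0.769·(5.88,-5.49) = (5.4388,-4.8478)
Shoelace sum Σ(x_i·y_{i+1} − x_{i+1}·y_i):
  i=1: 0.8860·1.8159 − -2.3525·2.6025 = +7.7312 (running +7.7312)
  i=2: -2.3525·-4.7079 − -0.9393·1.8159 = +12.7810 (running +20.5122)
  i=3: -0.9393·-4.8478 − 5.4388·-4.7079 = +30.1587 (running +50.6710)
  i=4: 5.4388·2.6025 − 0.8860·-4.8478 = +18.4494 (running +69.1203)
Area = |Σ|/2 = |69.1203|/2 = 34.5602

Area at t=0.769: 34.5602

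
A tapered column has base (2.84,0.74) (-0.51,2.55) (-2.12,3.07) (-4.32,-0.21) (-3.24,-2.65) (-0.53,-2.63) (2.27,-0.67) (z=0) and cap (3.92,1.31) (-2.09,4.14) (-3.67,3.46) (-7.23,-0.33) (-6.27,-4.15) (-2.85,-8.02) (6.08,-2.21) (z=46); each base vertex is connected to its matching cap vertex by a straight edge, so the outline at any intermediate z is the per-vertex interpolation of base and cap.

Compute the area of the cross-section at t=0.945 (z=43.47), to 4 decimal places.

Cross-section at t=0.945: each vertex is (1-t)·p0[i] + t·p1[i].
  v1: (1-0.945)·(2.84,0.74) + 0.945·(3.92,1.31) = (3.8606,1.2786)
  v2: (1-0.945)·(-0.51,2.55) + 0.945·(-2.09,4.14) = (-2.0031,4.0526)
  v3: (1-0.945)·(-2.12,3.07) + 0.945·(-3.67,3.46) = (-3.5847,3.4385)
  v4: (1-0.945)·(-4.32,-0.21) + 0.945·(-7.23,-0.33) = (-7.0700,-0.3234)
  v5: (1-0.945)·(-3.24,-2.65) + 0.945·(-6.27,-4.15) = (-6.1033,-4.0675)
  v6: (1-0.945)·(-0.53,-2.63) + 0.945·(-2.85,-8.02) = (-2.7224,-7.7235)
  v7: (1-0.945)·(2.27,-0.67) + 0.945·(6.08,-2.21) = (5.8704,-2.1253)
Shoelace sum Σ(x_i·y_{i+1} − x_{i+1}·y_i):
  i=1: 3.8606·4.0526 − -2.0031·1.2786 = +18.2065 (running +18.2065)
  i=2: -2.0031·3.4385 − -3.5847·4.0526 = +7.6396 (running +25.8462)
  i=3: -3.5847·-0.3234 − -7.0700·3.4385 = +25.4697 (running +51.3158)
  i=4: -7.0700·-4.0675 − -6.1033·-0.3234 = +26.7832 (running +78.0990)
  i=5: -6.1033·-7.7235 − -2.7224·-4.0675 = +36.0662 (running +114.1652)
  i=6: -2.7224·-2.1253 − 5.8704·-7.7235 = +51.1266 (running +165.2918)
  i=7: 5.8704·1.2786 − 3.8606·-2.1253 = +15.7112 (running +181.0030)
Area = |Σ|/2 = |181.0030|/2 = 90.5015

Area at t=0.945: 90.5015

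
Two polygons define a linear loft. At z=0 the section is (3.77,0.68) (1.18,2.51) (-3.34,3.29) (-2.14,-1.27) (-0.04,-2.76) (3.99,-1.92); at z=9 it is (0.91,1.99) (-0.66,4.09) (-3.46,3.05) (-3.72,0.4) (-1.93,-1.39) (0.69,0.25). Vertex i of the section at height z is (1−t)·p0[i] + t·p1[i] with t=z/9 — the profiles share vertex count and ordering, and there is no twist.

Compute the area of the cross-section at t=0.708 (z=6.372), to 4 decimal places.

Area at t=0.708: 20.7854

Cross-section at t=0.708: each vertex is (1-t)·p0[i] + t·p1[i].
  v1: (1-0.708)·(3.77,0.68) + 0.708·(0.91,1.99) = (1.7451,1.6075)
  v2: (1-0.708)·(1.18,2.51) + 0.708·(-0.66,4.09) = (-0.1227,3.6286)
  v3: (1-0.708)·(-3.34,3.29) + 0.708·(-3.46,3.05) = (-3.4250,3.1201)
  v4: (1-0.708)·(-2.14,-1.27) + 0.708·(-3.72,0.4) = (-3.2586,-0.0876)
  v5: (1-0.708)·(-0.04,-2.76) + 0.708·(-1.93,-1.39) = (-1.3781,-1.7900)
  v6: (1-0.708)·(3.99,-1.92) + 0.708·(0.69,0.25) = (1.6536,-0.3836)
Shoelace sum Σ(x_i·y_{i+1} − x_{i+1}·y_i):
  i=1: 1.7451·3.6286 − -0.1227·1.6075 = +6.5297 (running +6.5297)
  i=2: -0.1227·3.1201 − -3.4250·3.6286 = +12.0451 (running +18.5747)
  i=3: -3.4250·-0.0876 − -3.2586·3.1201 = +10.4674 (running +29.0421)
  i=4: -3.2586·-1.7900 − -1.3781·-0.0876 = +5.7123 (running +34.7544)
  i=5: -1.3781·-0.3836 − 1.6536·-1.7900 = +3.4887 (running +38.2431)
  i=6: 1.6536·1.6075 − 1.7451·-0.3836 = +3.3276 (running +41.5708)
Area = |Σ|/2 = |41.5708|/2 = 20.7854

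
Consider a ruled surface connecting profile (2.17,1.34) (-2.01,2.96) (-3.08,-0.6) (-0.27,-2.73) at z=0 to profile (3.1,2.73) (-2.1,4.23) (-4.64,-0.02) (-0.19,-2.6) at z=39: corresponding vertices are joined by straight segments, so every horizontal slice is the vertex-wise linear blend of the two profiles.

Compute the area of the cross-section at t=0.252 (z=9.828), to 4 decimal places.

Area at t=0.252: 19.4770

Cross-section at t=0.252: each vertex is (1-t)·p0[i] + t·p1[i].
  v1: (1-0.252)·(2.17,1.34) + 0.252·(3.1,2.73) = (2.4044,1.6903)
  v2: (1-0.252)·(-2.01,2.96) + 0.252·(-2.1,4.23) = (-2.0327,3.2800)
  v3: (1-0.252)·(-3.08,-0.6) + 0.252·(-4.64,-0.02) = (-3.4731,-0.4538)
  v4: (1-0.252)·(-0.27,-2.73) + 0.252·(-0.19,-2.6) = (-0.2498,-2.6972)
Shoelace sum Σ(x_i·y_{i+1} − x_{i+1}·y_i):
  i=1: 2.4044·3.2800 − -2.0327·1.6903 = +11.3222 (running +11.3222)
  i=2: -2.0327·-0.4538 − -3.4731·3.2800 = +12.3145 (running +23.6367)
  i=3: -3.4731·-2.6972 − -0.2498·-0.4538 = +9.2545 (running +32.8911)
  i=4: -0.2498·1.6903 − 2.4044·-2.6972 = +6.0628 (running +38.9540)
Area = |Σ|/2 = |38.9540|/2 = 19.4770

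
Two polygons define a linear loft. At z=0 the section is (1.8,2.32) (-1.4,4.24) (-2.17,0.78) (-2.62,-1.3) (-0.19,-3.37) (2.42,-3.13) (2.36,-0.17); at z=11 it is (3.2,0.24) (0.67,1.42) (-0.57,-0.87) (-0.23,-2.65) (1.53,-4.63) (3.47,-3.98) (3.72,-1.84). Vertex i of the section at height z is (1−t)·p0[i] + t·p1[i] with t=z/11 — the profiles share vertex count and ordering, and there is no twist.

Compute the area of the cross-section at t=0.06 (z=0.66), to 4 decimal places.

Cross-section at t=0.06: each vertex is (1-t)·p0[i] + t·p1[i].
  v1: (1-0.06)·(1.8,2.32) + 0.06·(3.2,0.24) = (1.8840,2.1952)
  v2: (1-0.06)·(-1.4,4.24) + 0.06·(0.67,1.42) = (-1.2758,4.0708)
  v3: (1-0.06)·(-2.17,0.78) + 0.06·(-0.57,-0.87) = (-2.0740,0.6810)
  v4: (1-0.06)·(-2.62,-1.3) + 0.06·(-0.23,-2.65) = (-2.4766,-1.3810)
  v5: (1-0.06)·(-0.19,-3.37) + 0.06·(1.53,-4.63) = (-0.0868,-3.4456)
  v6: (1-0.06)·(2.42,-3.13) + 0.06·(3.47,-3.98) = (2.4830,-3.1810)
  v7: (1-0.06)·(2.36,-0.17) + 0.06·(3.72,-1.84) = (2.4416,-0.2702)
Shoelace sum Σ(x_i·y_{i+1} − x_{i+1}·y_i):
  i=1: 1.8840·4.0708 − -1.2758·2.1952 = +10.4700 (running +10.4700)
  i=2: -1.2758·0.6810 − -2.0740·4.0708 = +7.5740 (running +18.0440)
  i=3: -2.0740·-1.3810 − -2.4766·0.6810 = +4.5508 (running +22.5948)
  i=4: -2.4766·-3.4456 − -0.0868·-1.3810 = +8.4135 (running +31.0083)
  i=5: -0.0868·-3.1810 − 2.4830·-3.4456 = +8.8315 (running +39.8398)
  i=6: 2.4830·-0.2702 − 2.4416·-3.1810 = +7.0958 (running +46.9357)
  i=7: 2.4416·2.1952 − 1.8840·-0.2702 = +5.8689 (running +52.8045)
Area = |Σ|/2 = |52.8045|/2 = 26.4023

Area at t=0.06: 26.4023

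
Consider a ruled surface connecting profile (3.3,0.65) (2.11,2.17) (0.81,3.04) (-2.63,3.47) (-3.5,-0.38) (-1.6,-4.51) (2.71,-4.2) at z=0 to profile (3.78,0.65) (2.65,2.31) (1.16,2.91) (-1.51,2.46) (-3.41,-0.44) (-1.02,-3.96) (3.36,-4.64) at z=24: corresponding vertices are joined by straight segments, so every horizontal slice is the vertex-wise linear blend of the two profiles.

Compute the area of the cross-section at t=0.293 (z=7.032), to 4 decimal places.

Area at t=0.293: 41.3965

Cross-section at t=0.293: each vertex is (1-t)·p0[i] + t·p1[i].
  v1: (1-0.293)·(3.3,0.65) + 0.293·(3.78,0.65) = (3.4406,0.6500)
  v2: (1-0.293)·(2.11,2.17) + 0.293·(2.65,2.31) = (2.2682,2.2110)
  v3: (1-0.293)·(0.81,3.04) + 0.293·(1.16,2.91) = (0.9126,3.0019)
  v4: (1-0.293)·(-2.63,3.47) + 0.293·(-1.51,2.46) = (-2.3018,3.1741)
  v5: (1-0.293)·(-3.5,-0.38) + 0.293·(-3.41,-0.44) = (-3.4736,-0.3976)
  v6: (1-0.293)·(-1.6,-4.51) + 0.293·(-1.02,-3.96) = (-1.4301,-4.3489)
  v7: (1-0.293)·(2.71,-4.2) + 0.293·(3.36,-4.64) = (2.9005,-4.3289)
Shoelace sum Σ(x_i·y_{i+1} − x_{i+1}·y_i):
  i=1: 3.4406·2.2110 − 2.2682·0.6500 = +6.1330 (running +6.1330)
  i=2: 2.2682·3.0019 − 0.9126·2.2110 = +4.7913 (running +10.9243)
  i=3: 0.9126·3.1741 − -2.3018·3.0019 = +9.8064 (running +20.7307)
  i=4: -2.3018·-0.3976 − -3.4736·3.1741 = +11.9407 (running +32.6714)
  i=5: -3.4736·-4.3489 − -1.4301·-0.3976 = +14.5377 (running +47.2092)
  i=6: -1.4301·-4.3289 − 2.9005·-4.3489 = +18.8042 (running +66.0134)
  i=7: 2.9005·0.6500 − 3.4406·-4.3289 = +16.7795 (running +82.7929)
Area = |Σ|/2 = |82.7929|/2 = 41.3965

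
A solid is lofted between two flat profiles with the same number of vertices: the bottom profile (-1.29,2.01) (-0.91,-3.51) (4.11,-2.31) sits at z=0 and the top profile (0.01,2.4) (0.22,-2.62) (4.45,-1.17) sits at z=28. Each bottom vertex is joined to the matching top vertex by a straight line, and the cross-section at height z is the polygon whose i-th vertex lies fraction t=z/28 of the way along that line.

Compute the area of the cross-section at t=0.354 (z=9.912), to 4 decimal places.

Area at t=0.354: 12.8699

Cross-section at t=0.354: each vertex is (1-t)·p0[i] + t·p1[i].
  v1: (1-0.354)·(-1.29,2.01) + 0.354·(0.01,2.4) = (-0.8298,2.1481)
  v2: (1-0.354)·(-0.91,-3.51) + 0.354·(0.22,-2.62) = (-0.5100,-3.1949)
  v3: (1-0.354)·(4.11,-2.31) + 0.354·(4.45,-1.17) = (4.2304,-1.9064)
Shoelace sum Σ(x_i·y_{i+1} − x_{i+1}·y_i):
  i=1: -0.8298·-3.1949 − -0.5100·2.1481 = +3.7466 (running +3.7466)
  i=2: -0.5100·-1.9064 − 4.2304·-3.1949 = +14.4880 (running +18.2346)
  i=3: 4.2304·2.1481 − -0.8298·-1.9064 = +7.5051 (running +25.7397)
Area = |Σ|/2 = |25.7397|/2 = 12.8699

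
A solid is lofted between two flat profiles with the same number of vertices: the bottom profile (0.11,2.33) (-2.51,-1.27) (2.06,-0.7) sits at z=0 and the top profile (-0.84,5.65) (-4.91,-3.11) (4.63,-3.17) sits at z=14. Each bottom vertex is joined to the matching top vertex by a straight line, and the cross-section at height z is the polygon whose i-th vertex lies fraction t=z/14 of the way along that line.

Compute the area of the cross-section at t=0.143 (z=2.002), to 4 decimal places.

Area at t=0.143: 10.7751

Cross-section at t=0.143: each vertex is (1-t)·p0[i] + t·p1[i].
  v1: (1-0.143)·(0.11,2.33) + 0.143·(-0.84,5.65) = (-0.0258,2.8048)
  v2: (1-0.143)·(-2.51,-1.27) + 0.143·(-4.91,-3.11) = (-2.8532,-1.5331)
  v3: (1-0.143)·(2.06,-0.7) + 0.143·(4.63,-3.17) = (2.4275,-1.0532)
Shoelace sum Σ(x_i·y_{i+1} − x_{i+1}·y_i):
  i=1: -0.0258·-1.5331 − -2.8532·2.8048 = +8.0422 (running +8.0422)
  i=2: -2.8532·-1.0532 − 2.4275·-1.5331 = +6.7267 (running +14.7689)
  i=3: 2.4275·2.8048 − -0.0258·-1.0532 = +6.7814 (running +21.5502)
Area = |Σ|/2 = |21.5502|/2 = 10.7751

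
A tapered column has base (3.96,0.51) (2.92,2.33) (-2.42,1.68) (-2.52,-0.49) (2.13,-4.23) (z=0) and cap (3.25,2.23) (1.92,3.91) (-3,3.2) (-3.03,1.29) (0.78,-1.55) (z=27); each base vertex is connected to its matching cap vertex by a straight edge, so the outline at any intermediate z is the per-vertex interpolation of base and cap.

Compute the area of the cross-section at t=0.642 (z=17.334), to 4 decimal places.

Area at t=0.642: 23.1619

Cross-section at t=0.642: each vertex is (1-t)·p0[i] + t·p1[i].
  v1: (1-0.642)·(3.96,0.51) + 0.642·(3.25,2.23) = (3.5042,1.6142)
  v2: (1-0.642)·(2.92,2.33) + 0.642·(1.92,3.91) = (2.2780,3.3444)
  v3: (1-0.642)·(-2.42,1.68) + 0.642·(-3,3.2) = (-2.7924,2.6558)
  v4: (1-0.642)·(-2.52,-0.49) + 0.642·(-3.03,1.29) = (-2.8474,0.6528)
  v5: (1-0.642)·(2.13,-4.23) + 0.642·(0.78,-1.55) = (1.2633,-2.5094)
Shoelace sum Σ(x_i·y_{i+1} − x_{i+1}·y_i):
  i=1: 3.5042·3.3444 − 2.2780·1.6142 = +8.0420 (running +8.0420)
  i=2: 2.2780·2.6558 − -2.7924·3.3444 = +15.3887 (running +23.4307)
  i=3: -2.7924·0.6528 − -2.8474·2.6558 = +5.7396 (running +29.1702)
  i=4: -2.8474·-2.5094 − 1.2633·0.6528 = +6.3208 (running +35.4910)
  i=5: 1.2633·1.6142 − 3.5042·-2.5094 = +10.8328 (running +46.3238)
Area = |Σ|/2 = |46.3238|/2 = 23.1619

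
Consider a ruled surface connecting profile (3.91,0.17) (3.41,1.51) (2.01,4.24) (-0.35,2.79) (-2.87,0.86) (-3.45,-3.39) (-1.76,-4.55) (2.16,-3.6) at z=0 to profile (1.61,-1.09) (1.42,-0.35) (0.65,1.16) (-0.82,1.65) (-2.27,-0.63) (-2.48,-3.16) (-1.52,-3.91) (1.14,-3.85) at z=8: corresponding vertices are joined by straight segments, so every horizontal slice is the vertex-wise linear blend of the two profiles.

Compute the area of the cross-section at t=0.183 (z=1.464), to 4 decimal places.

Cross-section at t=0.183: each vertex is (1-t)·p0[i] + t·p1[i].
  v1: (1-0.183)·(3.91,0.17) + 0.183·(1.61,-1.09) = (3.4891,-0.0606)
  v2: (1-0.183)·(3.41,1.51) + 0.183·(1.42,-0.35) = (3.0458,1.1696)
  v3: (1-0.183)·(2.01,4.24) + 0.183·(0.65,1.16) = (1.7611,3.6764)
  v4: (1-0.183)·(-0.35,2.79) + 0.183·(-0.82,1.65) = (-0.4360,2.5814)
  v5: (1-0.183)·(-2.87,0.86) + 0.183·(-2.27,-0.63) = (-2.7602,0.5873)
  v6: (1-0.183)·(-3.45,-3.39) + 0.183·(-2.48,-3.16) = (-3.2725,-3.3479)
  v7: (1-0.183)·(-1.76,-4.55) + 0.183·(-1.52,-3.91) = (-1.7161,-4.4329)
  v8: (1-0.183)·(2.16,-3.6) + 0.183·(1.14,-3.85) = (1.9733,-3.6457)
Shoelace sum Σ(x_i·y_{i+1} − x_{i+1}·y_i):
  i=1: 3.4891·1.1696 − 3.0458·-0.0606 = +4.2654 (running +4.2654)
  i=2: 3.0458·3.6764 − 1.7611·1.1696 = +9.1377 (running +13.4032)
  i=3: 1.7611·2.5814 − -0.4360·3.6764 = +6.1490 (running +19.5522)
  i=4: -0.4360·0.5873 − -2.7602·2.5814 = +6.8690 (running +26.4213)
  i=5: -2.7602·-3.3479 − -3.2725·0.5873 = +11.1629 (running +37.5842)
  i=6: -3.2725·-4.4329 − -1.7161·-3.3479 = +8.7613 (running +46.3455)
  i=7: -1.7161·-3.6457 − 1.9733·-4.4329 = +15.0040 (running +61.3494)
  i=8: 1.9733·-0.0606 − 3.4891·-3.6457 = +12.6008 (running +73.9503)
Area = |Σ|/2 = |73.9503|/2 = 36.9751

Area at t=0.183: 36.9751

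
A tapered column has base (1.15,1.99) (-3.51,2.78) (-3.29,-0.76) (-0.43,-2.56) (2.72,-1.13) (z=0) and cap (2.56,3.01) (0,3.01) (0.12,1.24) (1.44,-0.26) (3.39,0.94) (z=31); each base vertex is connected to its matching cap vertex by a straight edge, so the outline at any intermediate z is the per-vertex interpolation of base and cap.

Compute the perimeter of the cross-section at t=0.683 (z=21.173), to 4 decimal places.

Perimeter at t=0.683: 13.2661

Cross-section at t=0.683: each vertex is (1-t)·p0[i] + t·p1[i].
  v1: (1-0.683)·(1.15,1.99) + 0.683·(2.56,3.01) = (2.1130,2.6867)
  v2: (1-0.683)·(-3.51,2.78) + 0.683·(0,3.01) = (-1.1127,2.9371)
  v3: (1-0.683)·(-3.29,-0.76) + 0.683·(0.12,1.24) = (-0.9610,0.6060)
  v4: (1-0.683)·(-0.43,-2.56) + 0.683·(1.44,-0.26) = (0.8472,-0.9891)
  v5: (1-0.683)·(2.72,-1.13) + 0.683·(3.39,0.94) = (3.1776,0.2838)
Perimeter = Σ |v_{i+1} − v_i|:
  edge 1→2: √(-3.2257² + 0.2504²) = 3.2354 (running 3.2354)
  edge 2→3: √(0.1517² + -2.3311²) = 2.3360 (running 5.5714)
  edge 3→4: √(1.8082² + -1.5951²) = 2.4112 (running 7.9826)
  edge 4→5: √(2.3304² + 1.2729²) = 2.6554 (running 10.6380)
  edge 5→1: √(-1.0646² + 2.4028²) = 2.6281 (running 13.2661)
Perimeter = 13.2661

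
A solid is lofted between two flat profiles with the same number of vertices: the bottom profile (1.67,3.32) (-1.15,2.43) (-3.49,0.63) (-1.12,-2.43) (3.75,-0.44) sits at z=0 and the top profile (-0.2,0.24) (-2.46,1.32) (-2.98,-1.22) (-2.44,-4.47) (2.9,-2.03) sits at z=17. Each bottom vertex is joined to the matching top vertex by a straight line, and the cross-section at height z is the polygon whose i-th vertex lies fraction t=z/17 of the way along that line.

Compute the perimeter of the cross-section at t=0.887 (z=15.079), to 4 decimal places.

Perimeter at t=0.887: 18.0073

Cross-section at t=0.887: each vertex is (1-t)·p0[i] + t·p1[i].
  v1: (1-0.887)·(1.67,3.32) + 0.887·(-0.2,0.24) = (0.0113,0.5880)
  v2: (1-0.887)·(-1.15,2.43) + 0.887·(-2.46,1.32) = (-2.3120,1.4454)
  v3: (1-0.887)·(-3.49,0.63) + 0.887·(-2.98,-1.22) = (-3.0376,-1.0109)
  v4: (1-0.887)·(-1.12,-2.43) + 0.887·(-2.44,-4.47) = (-2.2908,-4.2395)
  v5: (1-0.887)·(3.75,-0.44) + 0.887·(2.9,-2.03) = (2.9960,-1.8503)
Perimeter = Σ |v_{i+1} − v_i|:
  edge 1→2: √(-2.3233² + 0.8574²) = 2.4764 (running 2.4764)
  edge 2→3: √(-0.7257² + -2.4564²) = 2.5613 (running 5.0378)
  edge 3→4: √(0.7468² + -3.2285²) = 3.3138 (running 8.3515)
  edge 4→5: √(5.2869² + 2.3892²) = 5.8017 (running 14.1532)
  edge 5→1: √(-2.9847² + 2.4384²) = 3.8541 (running 18.0073)
Perimeter = 18.0073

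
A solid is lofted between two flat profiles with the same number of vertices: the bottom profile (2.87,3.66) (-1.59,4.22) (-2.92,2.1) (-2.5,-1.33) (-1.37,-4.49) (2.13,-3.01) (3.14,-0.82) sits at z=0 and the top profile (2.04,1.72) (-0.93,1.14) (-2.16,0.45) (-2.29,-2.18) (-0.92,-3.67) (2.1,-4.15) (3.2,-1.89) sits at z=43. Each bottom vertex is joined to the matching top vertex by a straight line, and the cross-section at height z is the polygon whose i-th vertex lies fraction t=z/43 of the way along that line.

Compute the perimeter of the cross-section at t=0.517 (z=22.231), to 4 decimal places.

Cross-section at t=0.517: each vertex is (1-t)·p0[i] + t·p1[i].
  v1: (1-0.517)·(2.87,3.66) + 0.517·(2.04,1.72) = (2.4409,2.6570)
  v2: (1-0.517)·(-1.59,4.22) + 0.517·(-0.93,1.14) = (-1.2488,2.6276)
  v3: (1-0.517)·(-2.92,2.1) + 0.517·(-2.16,0.45) = (-2.5271,1.2470)
  v4: (1-0.517)·(-2.5,-1.33) + 0.517·(-2.29,-2.18) = (-2.3914,-1.7695)
  v5: (1-0.517)·(-1.37,-4.49) + 0.517·(-0.92,-3.67) = (-1.1374,-4.0661)
  v6: (1-0.517)·(2.13,-3.01) + 0.517·(2.1,-4.15) = (2.1145,-3.5994)
  v7: (1-0.517)·(3.14,-0.82) + 0.517·(3.2,-1.89) = (3.1710,-1.3732)
Perimeter = Σ |v_{i+1} − v_i|:
  edge 1→2: √(-3.6897² + -0.0294²) = 3.6898 (running 3.6898)
  edge 2→3: √(-1.2783² + -1.3807²) = 1.8816 (running 5.5714)
  edge 3→4: √(0.1356² + -3.0164²) = 3.0194 (running 8.5908)
  edge 4→5: √(1.2541² + -2.2966²) = 2.6167 (running 11.2075)
  edge 5→6: √(3.2518² + 0.4667²) = 3.2852 (running 14.4927)
  edge 6→7: √(1.0565² + 2.2262²) = 2.4642 (running 16.9569)
  edge 7→1: √(-0.7301² + 4.0302²) = 4.0958 (running 21.0527)
Perimeter = 21.0527

Perimeter at t=0.517: 21.0527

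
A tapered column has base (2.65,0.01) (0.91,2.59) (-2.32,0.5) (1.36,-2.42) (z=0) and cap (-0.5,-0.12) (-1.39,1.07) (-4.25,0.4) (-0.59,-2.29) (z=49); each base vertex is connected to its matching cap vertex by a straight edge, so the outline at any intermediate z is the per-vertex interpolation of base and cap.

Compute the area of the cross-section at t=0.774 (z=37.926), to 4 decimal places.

Area at t=0.774: 7.3288

Cross-section at t=0.774: each vertex is (1-t)·p0[i] + t·p1[i].
  v1: (1-0.774)·(2.65,0.01) + 0.774·(-0.5,-0.12) = (0.2119,-0.0906)
  v2: (1-0.774)·(0.91,2.59) + 0.774·(-1.39,1.07) = (-0.8702,1.4135)
  v3: (1-0.774)·(-2.32,0.5) + 0.774·(-4.25,0.4) = (-3.8138,0.4226)
  v4: (1-0.774)·(1.36,-2.42) + 0.774·(-0.59,-2.29) = (-0.1493,-2.3194)
Shoelace sum Σ(x_i·y_{i+1} − x_{i+1}·y_i):
  i=1: 0.2119·1.4135 − -0.8702·-0.0906 = +0.2207 (running +0.2207)
  i=2: -0.8702·0.4226 − -3.8138·1.4135 = +5.0232 (running +5.2438)
  i=3: -3.8138·-2.3194 − -0.1493·0.4226 = +8.9088 (running +14.1526)
  i=4: -0.1493·-0.0906 − 0.2119·-2.3194 = +0.5050 (running +14.6576)
Area = |Σ|/2 = |14.6576|/2 = 7.3288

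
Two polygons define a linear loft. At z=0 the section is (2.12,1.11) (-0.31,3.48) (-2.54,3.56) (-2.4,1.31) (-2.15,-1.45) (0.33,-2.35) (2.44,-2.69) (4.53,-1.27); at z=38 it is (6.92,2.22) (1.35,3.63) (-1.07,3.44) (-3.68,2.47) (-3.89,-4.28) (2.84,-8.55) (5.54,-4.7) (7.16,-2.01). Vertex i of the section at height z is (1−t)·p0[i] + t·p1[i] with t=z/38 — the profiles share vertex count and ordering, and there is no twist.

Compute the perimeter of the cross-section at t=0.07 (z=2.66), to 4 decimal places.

Perimeter at t=0.07: 22.0425

Cross-section at t=0.07: each vertex is (1-t)·p0[i] + t·p1[i].
  v1: (1-0.07)·(2.12,1.11) + 0.07·(6.92,2.22) = (2.4560,1.1877)
  v2: (1-0.07)·(-0.31,3.48) + 0.07·(1.35,3.63) = (-0.1938,3.4905)
  v3: (1-0.07)·(-2.54,3.56) + 0.07·(-1.07,3.44) = (-2.4371,3.5516)
  v4: (1-0.07)·(-2.4,1.31) + 0.07·(-3.68,2.47) = (-2.4896,1.3912)
  v5: (1-0.07)·(-2.15,-1.45) + 0.07·(-3.89,-4.28) = (-2.2718,-1.6481)
  v6: (1-0.07)·(0.33,-2.35) + 0.07·(2.84,-8.55) = (0.5057,-2.7840)
  v7: (1-0.07)·(2.44,-2.69) + 0.07·(5.54,-4.7) = (2.6570,-2.8307)
  v8: (1-0.07)·(4.53,-1.27) + 0.07·(7.16,-2.01) = (4.7141,-1.3218)
Perimeter = Σ |v_{i+1} − v_i|:
  edge 1→2: √(-2.6498² + 2.3028²) = 3.5106 (running 3.5106)
  edge 2→3: √(-2.2433² + 0.0611²) = 2.2441 (running 5.7547)
  edge 3→4: √(-0.0525² + -2.1604²) = 2.1610 (running 7.9158)
  edge 4→5: √(0.2178² + -3.0393²) = 3.0471 (running 10.9629)
  edge 5→6: √(2.7775² + -1.1359²) = 3.0008 (running 13.9637)
  edge 6→7: √(2.1513² + -0.0467²) = 2.1518 (running 16.1155)
  edge 7→8: √(2.0571² + 1.5089²) = 2.5512 (running 18.6666)
  edge 8→1: √(-2.2581² + 2.5095²) = 3.3759 (running 22.0425)
Perimeter = 22.0425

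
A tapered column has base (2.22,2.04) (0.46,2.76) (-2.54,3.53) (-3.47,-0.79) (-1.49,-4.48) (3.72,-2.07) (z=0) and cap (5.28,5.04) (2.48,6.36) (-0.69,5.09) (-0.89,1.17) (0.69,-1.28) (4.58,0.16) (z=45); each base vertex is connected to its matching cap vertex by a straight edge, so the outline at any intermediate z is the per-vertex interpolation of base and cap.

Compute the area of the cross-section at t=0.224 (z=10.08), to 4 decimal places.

Cross-section at t=0.224: each vertex is (1-t)·p0[i] + t·p1[i].
  v1: (1-0.224)·(2.22,2.04) + 0.224·(5.28,5.04) = (2.9054,2.7120)
  v2: (1-0.224)·(0.46,2.76) + 0.224·(2.48,6.36) = (0.9125,3.5664)
  v3: (1-0.224)·(-2.54,3.53) + 0.224·(-0.69,5.09) = (-2.1256,3.8794)
  v4: (1-0.224)·(-3.47,-0.79) + 0.224·(-0.89,1.17) = (-2.8921,-0.3510)
  v5: (1-0.224)·(-1.49,-4.48) + 0.224·(0.69,-1.28) = (-1.0017,-3.7632)
  v6: (1-0.224)·(3.72,-2.07) + 0.224·(4.58,0.16) = (3.9126,-1.5705)
Shoelace sum Σ(x_i·y_{i+1} − x_{i+1}·y_i):
  i=1: 2.9054·3.5664 − 0.9125·2.7120 = +7.8873 (running +7.8873)
  i=2: 0.9125·3.8794 − -2.1256·3.5664 = +11.1207 (running +19.0080)
  i=3: -2.1256·-0.3510 − -2.8921·3.8794 = +11.9657 (running +30.9736)
  i=4: -2.8921·-3.7632 − -1.0017·-0.3510 = +10.5319 (running +41.5055)
  i=5: -1.0017·-1.5705 − 3.9126·-3.7632 = +16.2972 (running +57.8027)
  i=6: 3.9126·2.7120 − 2.9054·-1.5705 = +15.1740 (running +72.9767)
Area = |Σ|/2 = |72.9767|/2 = 36.4884

Area at t=0.224: 36.4884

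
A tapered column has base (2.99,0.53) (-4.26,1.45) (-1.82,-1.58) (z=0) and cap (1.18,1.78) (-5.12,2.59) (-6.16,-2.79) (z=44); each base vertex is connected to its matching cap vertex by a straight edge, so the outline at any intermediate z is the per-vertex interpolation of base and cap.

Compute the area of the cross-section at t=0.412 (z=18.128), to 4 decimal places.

Area at t=0.412: 13.2710

Cross-section at t=0.412: each vertex is (1-t)·p0[i] + t·p1[i].
  v1: (1-0.412)·(2.99,0.53) + 0.412·(1.18,1.78) = (2.2443,1.0450)
  v2: (1-0.412)·(-4.26,1.45) + 0.412·(-5.12,2.59) = (-4.6143,1.9197)
  v3: (1-0.412)·(-1.82,-1.58) + 0.412·(-6.16,-2.79) = (-3.6081,-2.0785)
Shoelace sum Σ(x_i·y_{i+1} − x_{i+1}·y_i):
  i=1: 2.2443·1.9197 − -4.6143·1.0450 = +9.1303 (running +9.1303)
  i=2: -4.6143·-2.0785 − -3.6081·1.9197 = +16.5173 (running +25.6476)
  i=3: -3.6081·1.0450 − 2.2443·-2.0785 = +0.8943 (running +26.5419)
Area = |Σ|/2 = |26.5419|/2 = 13.2710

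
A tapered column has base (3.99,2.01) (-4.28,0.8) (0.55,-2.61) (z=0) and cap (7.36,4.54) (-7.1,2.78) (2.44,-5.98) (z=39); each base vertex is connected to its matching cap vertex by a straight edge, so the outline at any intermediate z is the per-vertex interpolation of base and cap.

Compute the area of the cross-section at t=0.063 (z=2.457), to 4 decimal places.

Area at t=0.063: 19.4152

Cross-section at t=0.063: each vertex is (1-t)·p0[i] + t·p1[i].
  v1: (1-0.063)·(3.99,2.01) + 0.063·(7.36,4.54) = (4.2023,2.1694)
  v2: (1-0.063)·(-4.28,0.8) + 0.063·(-7.1,2.78) = (-4.4577,0.9247)
  v3: (1-0.063)·(0.55,-2.61) + 0.063·(2.44,-5.98) = (0.6691,-2.8223)
Shoelace sum Σ(x_i·y_{i+1} − x_{i+1}·y_i):
  i=1: 4.2023·0.9247 − -4.4577·2.1694 = +13.5564 (running +13.5564)
  i=2: -4.4577·-2.8223 − 0.6691·0.9247 = +11.9622 (running +25.5186)
  i=3: 0.6691·2.1694 − 4.2023·-2.8223 = +13.3117 (running +38.8303)
Area = |Σ|/2 = |38.8303|/2 = 19.4152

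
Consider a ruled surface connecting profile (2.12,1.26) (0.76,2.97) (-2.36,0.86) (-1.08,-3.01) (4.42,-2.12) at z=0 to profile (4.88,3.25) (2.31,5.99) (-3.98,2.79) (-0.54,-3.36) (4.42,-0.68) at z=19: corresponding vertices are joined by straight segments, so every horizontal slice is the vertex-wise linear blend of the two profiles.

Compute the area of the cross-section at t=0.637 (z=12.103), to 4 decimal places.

Cross-section at t=0.637: each vertex is (1-t)·p0[i] + t·p1[i].
  v1: (1-0.637)·(2.12,1.26) + 0.637·(4.88,3.25) = (3.8781,2.5276)
  v2: (1-0.637)·(0.76,2.97) + 0.637·(2.31,5.99) = (1.7473,4.8937)
  v3: (1-0.637)·(-2.36,0.86) + 0.637·(-3.98,2.79) = (-3.3919,2.0894)
  v4: (1-0.637)·(-1.08,-3.01) + 0.637·(-0.54,-3.36) = (-0.7360,-3.2329)
  v5: (1-0.637)·(4.42,-2.12) + 0.637·(4.42,-0.68) = (4.4200,-1.2027)
Shoelace sum Σ(x_i·y_{i+1} − x_{i+1}·y_i):
  i=1: 3.8781·4.8937 − 1.7473·2.5276 = +14.5619 (running +14.5619)
  i=2: 1.7473·2.0894 − -3.3919·4.8937 = +20.2502 (running +34.8121)
  i=3: -3.3919·-3.2329 − -0.7360·2.0894 = +12.5038 (running +47.3159)
  i=4: -0.7360·-1.2027 − 4.4200·-3.2329 = +15.1749 (running +62.4907)
  i=5: 4.4200·2.5276 − 3.8781·-1.2027 = +15.8364 (running +78.3272)
Area = |Σ|/2 = |78.3272|/2 = 39.1636

Area at t=0.637: 39.1636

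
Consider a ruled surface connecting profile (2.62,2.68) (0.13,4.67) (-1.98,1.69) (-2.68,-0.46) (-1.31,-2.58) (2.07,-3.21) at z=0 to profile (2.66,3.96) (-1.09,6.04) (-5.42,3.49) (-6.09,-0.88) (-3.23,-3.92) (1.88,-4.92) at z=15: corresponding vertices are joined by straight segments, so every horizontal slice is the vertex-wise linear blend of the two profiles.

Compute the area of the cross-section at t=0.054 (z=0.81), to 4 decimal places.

Cross-section at t=0.054: each vertex is (1-t)·p0[i] + t·p1[i].
  v1: (1-0.054)·(2.62,2.68) + 0.054·(2.66,3.96) = (2.6222,2.7491)
  v2: (1-0.054)·(0.13,4.67) + 0.054·(-1.09,6.04) = (0.0641,4.7440)
  v3: (1-0.054)·(-1.98,1.69) + 0.054·(-5.42,3.49) = (-2.1658,1.7872)
  v4: (1-0.054)·(-2.68,-0.46) + 0.054·(-6.09,-0.88) = (-2.8641,-0.4827)
  v5: (1-0.054)·(-1.31,-2.58) + 0.054·(-3.23,-3.92) = (-1.4137,-2.6524)
  v6: (1-0.054)·(2.07,-3.21) + 0.054·(1.88,-4.92) = (2.0597,-3.3023)
Shoelace sum Σ(x_i·y_{i+1} − x_{i+1}·y_i):
  i=1: 2.6222·4.7440 − 0.0641·2.7491 = +12.2632 (running +12.2632)
  i=2: 0.0641·1.7872 − -2.1658·4.7440 = +10.3889 (running +22.6521)
  i=3: -2.1658·-0.4827 − -2.8641·1.7872 = +6.1642 (running +28.8163)
  i=4: -2.8641·-2.6524 − -1.4137·-0.4827 = +6.9144 (running +35.7307)
  i=5: -1.4137·-3.3023 − 2.0597·-2.6524 = +10.1316 (running +45.8623)
  i=6: 2.0597·2.7491 − 2.6222·-3.3023 = +14.3217 (running +60.1840)
Area = |Σ|/2 = |60.1840|/2 = 30.0920

Area at t=0.054: 30.0920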